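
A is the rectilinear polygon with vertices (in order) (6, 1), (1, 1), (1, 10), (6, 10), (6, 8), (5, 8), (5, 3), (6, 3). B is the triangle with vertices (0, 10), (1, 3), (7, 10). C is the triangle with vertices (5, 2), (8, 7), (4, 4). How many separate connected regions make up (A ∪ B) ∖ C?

1

(A ∪ B) ∖ C is a single connected region.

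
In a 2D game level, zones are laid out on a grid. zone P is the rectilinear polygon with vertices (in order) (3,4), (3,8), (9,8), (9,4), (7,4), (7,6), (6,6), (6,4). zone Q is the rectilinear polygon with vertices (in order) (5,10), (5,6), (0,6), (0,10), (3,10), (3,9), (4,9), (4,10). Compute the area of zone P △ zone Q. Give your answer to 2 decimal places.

|zone P| = 22, |zone Q| = 19, |zone P∩zone Q| = 4.
|zone P △ zone Q| = |zone P| + |zone Q| − 2·|zone P∩zone Q| = 22 + 19 − 8 = 33.00.

33.00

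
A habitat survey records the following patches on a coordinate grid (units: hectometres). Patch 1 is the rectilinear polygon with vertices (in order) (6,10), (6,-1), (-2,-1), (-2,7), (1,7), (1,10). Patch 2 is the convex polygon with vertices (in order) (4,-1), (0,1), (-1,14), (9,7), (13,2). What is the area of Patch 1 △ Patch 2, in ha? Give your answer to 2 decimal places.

71.72

|Patch 1| = 79, |Patch 2| = 111, |Patch 1∩Patch 2| = 59.1394.
|Patch 1 △ Patch 2| = |Patch 1| + |Patch 2| − 2·|Patch 1∩Patch 2| = 79 + 111 − 118.2788 = 71.72.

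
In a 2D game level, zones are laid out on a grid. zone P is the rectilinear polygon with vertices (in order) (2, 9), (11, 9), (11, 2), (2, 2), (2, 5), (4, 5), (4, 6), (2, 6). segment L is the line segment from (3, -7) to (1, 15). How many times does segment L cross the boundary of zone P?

The segment meets the boundary at (2,4), (2.182,2).

2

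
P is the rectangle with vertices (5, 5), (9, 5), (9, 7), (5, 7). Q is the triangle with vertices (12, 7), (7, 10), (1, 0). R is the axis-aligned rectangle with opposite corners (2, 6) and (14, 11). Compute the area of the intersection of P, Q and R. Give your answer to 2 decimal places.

The intersection is the polygon with vertices (9,6), (5,6), (5,6.667), (5.2,7), (9,7).
By the shoelace formula its area is 3.97.

3.97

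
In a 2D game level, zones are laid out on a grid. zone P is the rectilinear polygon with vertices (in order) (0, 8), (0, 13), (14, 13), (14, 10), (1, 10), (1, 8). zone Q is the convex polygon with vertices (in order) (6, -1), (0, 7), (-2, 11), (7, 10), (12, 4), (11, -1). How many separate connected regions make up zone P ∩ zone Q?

zone P ∩ zone Q is a single connected region.

1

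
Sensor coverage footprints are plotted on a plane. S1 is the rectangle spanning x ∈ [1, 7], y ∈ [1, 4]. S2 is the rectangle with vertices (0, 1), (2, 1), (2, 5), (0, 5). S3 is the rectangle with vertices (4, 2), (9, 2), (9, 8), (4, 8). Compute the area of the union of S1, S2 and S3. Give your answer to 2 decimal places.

47.00

By inclusion–exclusion:
Individual areas: |S1| = 18, |S2| = 8, |S3| = 30.
|S1∩S2|: x∈[1,2], y∈[1,4] → 1·3 = 3.
|S1∩S3|: x∈[4,7], y∈[2,4] → 3·2 = 6.
|S2∩S3| = 0 (no overlap).
|S1∩S2∩S3| = 0.
|S1 ∪ S2 ∪ S3| = 56 − 9 + 0 = 47.00.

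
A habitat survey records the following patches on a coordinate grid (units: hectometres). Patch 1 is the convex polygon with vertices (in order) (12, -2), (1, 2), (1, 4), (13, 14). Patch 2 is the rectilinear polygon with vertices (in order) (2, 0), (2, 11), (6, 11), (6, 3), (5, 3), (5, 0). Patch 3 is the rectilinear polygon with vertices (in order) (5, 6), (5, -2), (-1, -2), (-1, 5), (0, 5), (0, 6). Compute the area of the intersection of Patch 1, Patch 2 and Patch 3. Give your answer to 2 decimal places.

13.91

The intersection is the polygon with vertices (2,4.833), (3.4,6), (5,6), (5,3), (5,0.545), (2,1.636).
By the shoelace formula its area is 13.91.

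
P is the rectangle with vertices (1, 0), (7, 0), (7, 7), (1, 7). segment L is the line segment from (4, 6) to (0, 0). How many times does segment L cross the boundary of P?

The segment meets the boundary at (1,1.5).

1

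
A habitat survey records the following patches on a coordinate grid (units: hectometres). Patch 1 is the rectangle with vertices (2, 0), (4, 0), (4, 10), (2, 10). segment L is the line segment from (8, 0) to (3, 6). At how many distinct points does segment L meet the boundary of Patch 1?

The segment meets the boundary at (4,4.8).

1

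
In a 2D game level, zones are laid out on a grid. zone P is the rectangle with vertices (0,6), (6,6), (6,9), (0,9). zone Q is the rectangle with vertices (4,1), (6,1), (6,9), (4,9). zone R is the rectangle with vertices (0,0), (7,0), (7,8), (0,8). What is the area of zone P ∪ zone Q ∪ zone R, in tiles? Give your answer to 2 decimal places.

By inclusion–exclusion:
Individual areas: |zone P| = 18, |zone Q| = 16, |zone R| = 56.
|zone P∩zone Q|: x∈[4,6], y∈[6,9] → 2·3 = 6.
|zone P∩zone R|: x∈[0,6], y∈[6,8] → 6·2 = 12.
|zone Q∩zone R|: x∈[4,6], y∈[1,8] → 2·7 = 14.
|zone P∩zone Q∩zone R| = 4.
|zone P ∪ zone Q ∪ zone R| = 90 − 32 + 4 = 62.00.

62.00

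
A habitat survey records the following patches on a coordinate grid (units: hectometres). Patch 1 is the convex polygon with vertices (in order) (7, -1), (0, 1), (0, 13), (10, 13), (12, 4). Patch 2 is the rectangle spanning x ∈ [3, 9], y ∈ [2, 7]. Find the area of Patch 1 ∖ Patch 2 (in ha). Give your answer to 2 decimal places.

|Patch 1| = 139.5, |Patch 1∩Patch 2| = 30.
|Patch 1 ∖ Patch 2| = |Patch 1| − |Patch 1∩Patch 2| = 139.5 − 30 = 109.50.

109.50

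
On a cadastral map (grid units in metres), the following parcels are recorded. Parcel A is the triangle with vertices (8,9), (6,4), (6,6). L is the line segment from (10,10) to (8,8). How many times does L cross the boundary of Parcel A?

0

The segment lies entirely outside Parcel A and never meets its boundary.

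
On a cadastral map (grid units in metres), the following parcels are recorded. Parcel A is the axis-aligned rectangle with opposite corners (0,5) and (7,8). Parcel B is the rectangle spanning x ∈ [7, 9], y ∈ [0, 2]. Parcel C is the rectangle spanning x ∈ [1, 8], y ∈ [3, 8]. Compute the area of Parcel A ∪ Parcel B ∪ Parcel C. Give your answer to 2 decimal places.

By inclusion–exclusion:
Individual areas: |Parcel A| = 21, |Parcel B| = 4, |Parcel C| = 35.
|Parcel A∩Parcel B| = 0 (no overlap).
|Parcel A∩Parcel C|: x∈[1,7], y∈[5,8] → 6·3 = 18.
|Parcel B∩Parcel C| = 0 (no overlap).
|Parcel A∩Parcel B∩Parcel C| = 0.
|Parcel A ∪ Parcel B ∪ Parcel C| = 60 − 18 + 0 = 42.00.

42.00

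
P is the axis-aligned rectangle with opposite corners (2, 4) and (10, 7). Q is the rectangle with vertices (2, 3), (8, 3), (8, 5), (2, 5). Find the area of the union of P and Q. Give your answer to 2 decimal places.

By inclusion–exclusion:
Individual areas: |P| = 24, |Q| = 12.
|P∩Q|: x∈[2,8], y∈[4,5] → 6·1 = 6.
|P ∪ Q| = 36 − 6 = 30.00.

30.00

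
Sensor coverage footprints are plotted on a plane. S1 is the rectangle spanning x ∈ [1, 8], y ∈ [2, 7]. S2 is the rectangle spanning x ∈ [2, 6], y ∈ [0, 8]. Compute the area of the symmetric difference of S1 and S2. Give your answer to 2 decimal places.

27.00

|S1∩S2|: x∈[2,6], y∈[2,7] → 4·5 = 20.
|S1 △ S2| = |S1| + |S2| − 2·|S1∩S2| = 35 + 32 − 40 = 27.00.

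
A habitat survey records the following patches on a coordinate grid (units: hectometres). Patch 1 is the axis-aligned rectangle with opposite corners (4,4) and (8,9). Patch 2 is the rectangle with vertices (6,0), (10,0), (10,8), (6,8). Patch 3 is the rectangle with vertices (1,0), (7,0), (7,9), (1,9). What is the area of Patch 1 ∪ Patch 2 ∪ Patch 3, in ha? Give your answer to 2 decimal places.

By inclusion–exclusion:
Individual areas: |Patch 1| = 20, |Patch 2| = 32, |Patch 3| = 54.
|Patch 1∩Patch 2|: x∈[6,8], y∈[4,8] → 2·4 = 8.
|Patch 1∩Patch 3|: x∈[4,7], y∈[4,9] → 3·5 = 15.
|Patch 2∩Patch 3|: x∈[6,7], y∈[0,8] → 1·8 = 8.
|Patch 1∩Patch 2∩Patch 3| = 4.
|Patch 1 ∪ Patch 2 ∪ Patch 3| = 106 − 31 + 4 = 79.00.

79.00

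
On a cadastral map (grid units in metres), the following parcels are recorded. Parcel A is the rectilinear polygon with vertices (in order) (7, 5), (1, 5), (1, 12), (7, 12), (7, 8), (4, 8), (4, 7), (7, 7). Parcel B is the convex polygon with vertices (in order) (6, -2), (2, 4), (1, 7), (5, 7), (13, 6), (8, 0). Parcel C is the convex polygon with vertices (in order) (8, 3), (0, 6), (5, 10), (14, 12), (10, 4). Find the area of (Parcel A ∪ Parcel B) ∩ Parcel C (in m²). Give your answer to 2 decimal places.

34.87

|Parcel A ∪ Parcel B| = 85.4167.
|(Parcel A ∪ Parcel B) ∩ Parcel C| = 34.87.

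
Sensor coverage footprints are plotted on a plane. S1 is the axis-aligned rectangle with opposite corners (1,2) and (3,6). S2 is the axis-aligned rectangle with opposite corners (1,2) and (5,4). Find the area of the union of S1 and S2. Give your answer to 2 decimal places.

By inclusion–exclusion:
Individual areas: |S1| = 8, |S2| = 8.
|S1∩S2|: x∈[1,3], y∈[2,4] → 2·2 = 4.
|S1 ∪ S2| = 16 − 4 = 12.00.

12.00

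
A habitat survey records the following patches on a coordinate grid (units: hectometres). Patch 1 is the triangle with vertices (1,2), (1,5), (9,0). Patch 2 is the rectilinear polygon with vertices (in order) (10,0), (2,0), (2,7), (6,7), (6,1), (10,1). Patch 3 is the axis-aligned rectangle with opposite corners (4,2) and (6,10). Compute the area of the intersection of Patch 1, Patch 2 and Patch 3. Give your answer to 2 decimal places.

The intersection is the polygon with vertices (5.8,2), (4,2), (4,3.125).
By the shoelace formula its area is 1.01.

1.01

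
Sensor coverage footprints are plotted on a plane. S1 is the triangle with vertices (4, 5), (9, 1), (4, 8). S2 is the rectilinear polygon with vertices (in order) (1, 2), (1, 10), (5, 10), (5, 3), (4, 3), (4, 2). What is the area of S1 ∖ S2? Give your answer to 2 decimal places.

4.80

|S1| = 7.5, |S1∩S2| = 2.7.
|S1 ∖ S2| = |S1| − |S1∩S2| = 7.5 − 2.7 = 4.80.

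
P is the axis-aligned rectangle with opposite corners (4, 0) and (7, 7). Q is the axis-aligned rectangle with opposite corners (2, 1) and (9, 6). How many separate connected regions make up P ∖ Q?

P ∖ Q splits into 2 disjoint pieces (area 3, area 3).

2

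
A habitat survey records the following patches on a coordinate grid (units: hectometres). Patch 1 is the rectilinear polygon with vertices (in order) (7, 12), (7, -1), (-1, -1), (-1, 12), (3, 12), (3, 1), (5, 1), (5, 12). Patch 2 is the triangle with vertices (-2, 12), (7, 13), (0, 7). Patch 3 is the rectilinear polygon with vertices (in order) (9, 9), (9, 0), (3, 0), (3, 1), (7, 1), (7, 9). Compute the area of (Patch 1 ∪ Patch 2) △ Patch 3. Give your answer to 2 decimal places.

|Patch 1 ∪ Patch 2| = 90.3095.
|(Patch 1 ∪ Patch 2) ∩ Patch 3| = 4.
|(Patch 1 ∪ Patch 2) △ Patch 3| = 90.3095 + 22 − 8 = 104.31.

104.31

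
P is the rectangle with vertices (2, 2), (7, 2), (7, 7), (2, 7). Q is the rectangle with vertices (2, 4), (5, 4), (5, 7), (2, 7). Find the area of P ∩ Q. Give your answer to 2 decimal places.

9.00

|P∩Q|: x∈[2,5], y∈[4,7] → 3·3 = 9.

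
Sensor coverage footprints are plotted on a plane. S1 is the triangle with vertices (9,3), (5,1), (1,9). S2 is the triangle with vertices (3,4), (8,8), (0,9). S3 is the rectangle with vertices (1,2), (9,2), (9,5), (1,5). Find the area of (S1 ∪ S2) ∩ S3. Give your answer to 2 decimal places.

The region (S1 ∪ S2) ∩ S3 is the polygon with vertices (3.357,4.286), (3,4), (2.4,5), (6.333,5), (9,3), (7,2), (4.5,2).
By the shoelace formula its area is 12.56.

12.56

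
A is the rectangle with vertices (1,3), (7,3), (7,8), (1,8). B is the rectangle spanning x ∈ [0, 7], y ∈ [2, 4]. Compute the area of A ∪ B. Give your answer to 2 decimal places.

By inclusion–exclusion:
Individual areas: |A| = 30, |B| = 14.
|A∩B|: x∈[1,7], y∈[3,4] → 6·1 = 6.
|A ∪ B| = 44 − 6 = 38.00.

38.00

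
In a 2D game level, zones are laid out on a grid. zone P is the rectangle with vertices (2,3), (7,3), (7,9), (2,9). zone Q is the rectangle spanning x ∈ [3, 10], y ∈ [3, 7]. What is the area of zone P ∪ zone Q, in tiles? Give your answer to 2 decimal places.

42.00

By inclusion–exclusion:
Individual areas: |zone P| = 30, |zone Q| = 28.
|zone P∩zone Q|: x∈[3,7], y∈[3,7] → 4·4 = 16.
|zone P ∪ zone Q| = 58 − 16 = 42.00.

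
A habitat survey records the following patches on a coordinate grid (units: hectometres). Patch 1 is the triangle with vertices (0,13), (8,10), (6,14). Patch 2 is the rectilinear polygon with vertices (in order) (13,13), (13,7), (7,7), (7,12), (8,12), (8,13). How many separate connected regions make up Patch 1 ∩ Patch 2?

1

Patch 1 ∩ Patch 2 is a single connected region.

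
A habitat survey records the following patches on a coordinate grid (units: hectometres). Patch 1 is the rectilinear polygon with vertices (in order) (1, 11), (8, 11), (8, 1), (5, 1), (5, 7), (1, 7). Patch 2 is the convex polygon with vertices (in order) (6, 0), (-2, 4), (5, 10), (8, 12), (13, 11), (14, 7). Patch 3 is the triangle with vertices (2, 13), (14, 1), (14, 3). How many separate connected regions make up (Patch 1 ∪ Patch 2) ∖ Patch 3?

(Patch 1 ∪ Patch 2) ∖ Patch 3 splits into 2 disjoint pieces (area 34.9671, area 74.6714).

2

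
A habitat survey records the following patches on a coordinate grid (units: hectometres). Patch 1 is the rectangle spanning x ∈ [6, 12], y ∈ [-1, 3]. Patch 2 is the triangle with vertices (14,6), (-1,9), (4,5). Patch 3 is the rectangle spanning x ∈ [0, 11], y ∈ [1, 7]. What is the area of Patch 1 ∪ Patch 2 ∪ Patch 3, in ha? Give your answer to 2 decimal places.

By inclusion–exclusion:
Individual areas: |Patch 1| = 24, |Patch 2| = 22.5, |Patch 3| = 66.
|Patch 1∩Patch 2| = 0.
|Patch 1∩Patch 3|: x∈[6,11], y∈[1,3] → 5·2 = 10.
|Patch 2∩Patch 3| = 13.65.
|Patch 1∩Patch 2∩Patch 3| = 0.
|Patch 1 ∪ Patch 2 ∪ Patch 3| = 112.5 − 23.65 + 0 = 88.85.

88.85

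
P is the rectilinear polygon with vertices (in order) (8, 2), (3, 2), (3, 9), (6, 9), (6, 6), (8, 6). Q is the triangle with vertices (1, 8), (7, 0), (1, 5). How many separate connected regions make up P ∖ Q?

P ∖ Q splits into 2 disjoint pieces (area 24.8333, area 1.0667).

2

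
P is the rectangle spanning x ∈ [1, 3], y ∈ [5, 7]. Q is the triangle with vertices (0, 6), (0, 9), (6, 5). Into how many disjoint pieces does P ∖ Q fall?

1

P ∖ Q is a single connected region.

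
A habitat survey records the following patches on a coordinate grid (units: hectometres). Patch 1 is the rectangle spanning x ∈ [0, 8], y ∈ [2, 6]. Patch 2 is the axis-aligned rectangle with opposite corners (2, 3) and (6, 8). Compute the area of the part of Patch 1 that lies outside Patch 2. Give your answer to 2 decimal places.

20.00

|Patch 1∩Patch 2|: x∈[2,6], y∈[3,6] → 4·3 = 12.
|Patch 1| = 32.
|Patch 1 ∖ Patch 2| = |Patch 1| − |Patch 1∩Patch 2| = 32 − 12 = 20.00.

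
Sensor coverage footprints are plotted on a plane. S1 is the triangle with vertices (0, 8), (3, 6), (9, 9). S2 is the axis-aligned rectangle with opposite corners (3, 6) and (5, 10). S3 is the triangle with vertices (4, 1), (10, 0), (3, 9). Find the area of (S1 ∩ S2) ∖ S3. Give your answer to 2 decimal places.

|S1 ∩ S2| = 3.8889.
|(S1 ∩ S2) ∩ S3| = 1.8589.
|(S1 ∩ S2) ∖ S3| = 3.8889 − 1.8589 = 2.03.

2.03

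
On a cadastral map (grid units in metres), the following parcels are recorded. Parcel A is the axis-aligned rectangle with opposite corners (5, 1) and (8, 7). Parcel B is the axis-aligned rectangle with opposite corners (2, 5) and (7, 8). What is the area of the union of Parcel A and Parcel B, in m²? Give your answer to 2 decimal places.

29.00

By inclusion–exclusion:
Individual areas: |Parcel A| = 18, |Parcel B| = 15.
|Parcel A∩Parcel B|: x∈[5,7], y∈[5,7] → 2·2 = 4.
|Parcel A ∪ Parcel B| = 33 − 4 = 29.00.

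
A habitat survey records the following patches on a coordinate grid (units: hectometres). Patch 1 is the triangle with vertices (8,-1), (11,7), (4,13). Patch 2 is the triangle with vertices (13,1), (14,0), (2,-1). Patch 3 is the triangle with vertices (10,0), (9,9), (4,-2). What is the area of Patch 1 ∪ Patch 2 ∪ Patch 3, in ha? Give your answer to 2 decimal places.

By inclusion–exclusion:
Individual areas: |Patch 1| = 37, |Patch 2| = 6.5, |Patch 3| = 28.
|Patch 1∩Patch 2| = 0.3178.
|Patch 1∩Patch 3| = 15.1516.
|Patch 2∩Patch 3| = 2.5819.
|Patch 1∩Patch 2∩Patch 3| = 0.3178.
|Patch 1 ∪ Patch 2 ∪ Patch 3| = 71.5 − 18.0513 + 0.3178 = 53.77.

53.77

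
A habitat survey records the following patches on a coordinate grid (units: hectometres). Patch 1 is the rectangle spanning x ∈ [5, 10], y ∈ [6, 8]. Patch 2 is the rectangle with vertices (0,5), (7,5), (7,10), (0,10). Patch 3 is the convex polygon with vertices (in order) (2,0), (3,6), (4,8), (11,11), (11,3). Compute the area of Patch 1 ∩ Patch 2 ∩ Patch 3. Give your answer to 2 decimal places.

The intersection is the polygon with vertices (5,8), (7,8), (7,6), (5,6).
By the shoelace formula its area is 4.00.

4.00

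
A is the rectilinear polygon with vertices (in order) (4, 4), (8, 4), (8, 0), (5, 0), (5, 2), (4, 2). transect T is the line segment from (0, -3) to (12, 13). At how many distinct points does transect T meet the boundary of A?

2

The segment meets the boundary at (5.25,4), (4,2.333).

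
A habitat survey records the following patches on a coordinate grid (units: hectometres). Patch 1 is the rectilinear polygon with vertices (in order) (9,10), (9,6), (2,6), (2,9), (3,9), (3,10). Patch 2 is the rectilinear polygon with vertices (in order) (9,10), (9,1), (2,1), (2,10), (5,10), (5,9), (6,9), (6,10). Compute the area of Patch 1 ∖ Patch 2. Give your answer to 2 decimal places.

1.00

|Patch 1| = 27, |Patch 1∩Patch 2| = 26.
|Patch 1 ∖ Patch 2| = |Patch 1| − |Patch 1∩Patch 2| = 27 − 26 = 1.00.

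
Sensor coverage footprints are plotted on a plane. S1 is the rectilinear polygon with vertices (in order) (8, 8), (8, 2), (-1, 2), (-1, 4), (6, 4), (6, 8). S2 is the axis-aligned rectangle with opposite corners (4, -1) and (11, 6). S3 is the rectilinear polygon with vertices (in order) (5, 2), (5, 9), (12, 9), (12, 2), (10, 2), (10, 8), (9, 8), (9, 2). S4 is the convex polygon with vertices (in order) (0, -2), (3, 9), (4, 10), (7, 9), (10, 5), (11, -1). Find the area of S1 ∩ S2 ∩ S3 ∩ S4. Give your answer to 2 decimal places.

The intersection is the polygon with vertices (5,4), (6,4), (6,6), (8,6), (8,2), (5,2).
By the shoelace formula its area is 10.00.

10.00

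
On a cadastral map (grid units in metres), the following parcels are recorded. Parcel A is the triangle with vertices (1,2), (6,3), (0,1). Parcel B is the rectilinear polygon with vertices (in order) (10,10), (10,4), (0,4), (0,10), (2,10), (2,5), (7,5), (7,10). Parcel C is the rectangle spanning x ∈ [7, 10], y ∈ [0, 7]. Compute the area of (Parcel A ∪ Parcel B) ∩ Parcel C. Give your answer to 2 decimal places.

9.00

The region (Parcel A ∪ Parcel B) ∩ Parcel C is the polygon with vertices (10,4), (7,4), (7,5), (7,7), (10,7).
By the shoelace formula its area is 9.00.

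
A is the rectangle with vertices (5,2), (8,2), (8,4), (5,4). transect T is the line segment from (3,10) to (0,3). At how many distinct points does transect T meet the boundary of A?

The segment lies entirely outside A and never meets its boundary.

0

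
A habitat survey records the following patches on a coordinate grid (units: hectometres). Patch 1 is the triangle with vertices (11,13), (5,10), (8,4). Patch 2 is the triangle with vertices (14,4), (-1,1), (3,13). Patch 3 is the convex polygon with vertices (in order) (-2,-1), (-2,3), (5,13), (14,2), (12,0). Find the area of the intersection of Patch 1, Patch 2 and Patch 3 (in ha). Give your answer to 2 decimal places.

The intersection is the polygon with vertices (5,10), (6.035,10.517), (9.05,8.05), (9.263,7.79), (8,4).
By the shoelace formula its area is 11.85.

11.85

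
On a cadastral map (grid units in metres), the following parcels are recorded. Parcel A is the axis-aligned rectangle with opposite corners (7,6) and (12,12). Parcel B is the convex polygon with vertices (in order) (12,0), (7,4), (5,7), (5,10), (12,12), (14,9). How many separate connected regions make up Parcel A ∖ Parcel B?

Parcel A ∖ Parcel B is a single connected region.

1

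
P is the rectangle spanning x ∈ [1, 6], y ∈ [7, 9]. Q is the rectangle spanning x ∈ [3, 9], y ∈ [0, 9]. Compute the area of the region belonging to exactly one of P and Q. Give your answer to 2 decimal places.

|P∩Q|: x∈[3,6], y∈[7,9] → 3·2 = 6.
|P △ Q| = |P| + |Q| − 2·|P∩Q| = 10 + 54 − 12 = 52.00.

52.00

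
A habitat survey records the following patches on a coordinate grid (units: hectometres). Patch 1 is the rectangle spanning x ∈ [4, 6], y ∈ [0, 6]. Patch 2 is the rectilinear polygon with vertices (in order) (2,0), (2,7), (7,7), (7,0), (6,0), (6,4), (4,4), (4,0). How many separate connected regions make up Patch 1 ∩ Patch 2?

Patch 1 ∩ Patch 2 is a single connected region.

1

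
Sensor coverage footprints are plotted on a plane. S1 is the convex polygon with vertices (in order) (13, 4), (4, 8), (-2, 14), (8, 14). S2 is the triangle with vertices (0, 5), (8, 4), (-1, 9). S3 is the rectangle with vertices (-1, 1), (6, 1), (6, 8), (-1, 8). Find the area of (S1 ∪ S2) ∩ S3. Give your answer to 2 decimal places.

14.75

|S1 ∪ S2| = 80.5.
|(S1 ∪ S2) ∩ S3| = 14.75.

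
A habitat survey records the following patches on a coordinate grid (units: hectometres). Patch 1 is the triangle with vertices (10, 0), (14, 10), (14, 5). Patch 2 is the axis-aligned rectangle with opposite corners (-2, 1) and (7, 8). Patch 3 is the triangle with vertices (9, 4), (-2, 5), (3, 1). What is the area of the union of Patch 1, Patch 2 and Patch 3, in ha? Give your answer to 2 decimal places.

By inclusion–exclusion:
Individual areas: |Patch 1| = 10, |Patch 2| = 63, |Patch 3| = 19.5.
|Patch 1∩Patch 2| = 0.
|Patch 1∩Patch 3| = 0.
|Patch 2∩Patch 3| = 18.3182.
|Patch 1∩Patch 2∩Patch 3| = 0.
|Patch 1 ∪ Patch 2 ∪ Patch 3| = 92.5 − 18.3182 + 0 = 74.18.

74.18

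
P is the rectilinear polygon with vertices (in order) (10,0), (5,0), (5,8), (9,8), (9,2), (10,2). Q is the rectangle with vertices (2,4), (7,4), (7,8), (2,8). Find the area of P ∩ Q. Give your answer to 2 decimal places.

8.00

The intersection is the polygon with vertices (5,8), (7,8), (7,4), (5,4).
By the shoelace formula its area is 8.00.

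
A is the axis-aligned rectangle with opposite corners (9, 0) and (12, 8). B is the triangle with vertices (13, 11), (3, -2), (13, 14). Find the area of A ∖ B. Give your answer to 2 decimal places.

22.19

|A| = 24, |A∩B| = 1.8115.
|A ∖ B| = |A| − |A∩B| = 24 − 1.8115 = 22.19.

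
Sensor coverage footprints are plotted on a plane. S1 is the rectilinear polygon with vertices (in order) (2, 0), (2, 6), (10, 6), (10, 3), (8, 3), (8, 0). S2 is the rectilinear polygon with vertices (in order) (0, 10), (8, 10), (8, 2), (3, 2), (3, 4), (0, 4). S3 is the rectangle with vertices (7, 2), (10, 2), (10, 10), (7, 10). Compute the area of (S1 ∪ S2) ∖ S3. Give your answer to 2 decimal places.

|S1 ∪ S2| = 78.
|(S1 ∪ S2) ∩ S3| = 14.
|(S1 ∪ S2) ∖ S3| = 78 − 14 = 64.00.

64.00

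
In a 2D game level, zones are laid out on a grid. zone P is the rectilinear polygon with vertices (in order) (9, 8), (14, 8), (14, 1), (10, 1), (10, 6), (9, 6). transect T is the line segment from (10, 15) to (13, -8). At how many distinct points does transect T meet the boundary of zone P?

2

The segment meets the boundary at (11.826,1), (10.913,8).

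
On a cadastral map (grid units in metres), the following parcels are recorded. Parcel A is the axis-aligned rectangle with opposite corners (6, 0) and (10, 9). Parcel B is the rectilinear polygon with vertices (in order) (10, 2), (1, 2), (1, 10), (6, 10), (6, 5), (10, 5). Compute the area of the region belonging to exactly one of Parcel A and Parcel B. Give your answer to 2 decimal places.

|Parcel A| = 36, |Parcel B| = 52, |Parcel A∩Parcel B| = 12.
|Parcel A △ Parcel B| = |Parcel A| + |Parcel B| − 2·|Parcel A∩Parcel B| = 36 + 52 − 24 = 64.00.

64.00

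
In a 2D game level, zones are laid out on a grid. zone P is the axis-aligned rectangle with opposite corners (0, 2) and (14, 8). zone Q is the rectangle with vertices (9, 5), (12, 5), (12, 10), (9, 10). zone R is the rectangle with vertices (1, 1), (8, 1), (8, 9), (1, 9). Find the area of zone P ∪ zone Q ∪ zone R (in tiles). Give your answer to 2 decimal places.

By inclusion–exclusion:
Individual areas: |zone P| = 84, |zone Q| = 15, |zone R| = 56.
|zone P∩zone Q|: x∈[9,12], y∈[5,8] → 3·3 = 9.
|zone P∩zone R|: x∈[1,8], y∈[2,8] → 7·6 = 42.
|zone Q∩zone R| = 0 (no overlap).
|zone P∩zone Q∩zone R| = 0.
|zone P ∪ zone Q ∪ zone R| = 155 − 51 + 0 = 104.00.

104.00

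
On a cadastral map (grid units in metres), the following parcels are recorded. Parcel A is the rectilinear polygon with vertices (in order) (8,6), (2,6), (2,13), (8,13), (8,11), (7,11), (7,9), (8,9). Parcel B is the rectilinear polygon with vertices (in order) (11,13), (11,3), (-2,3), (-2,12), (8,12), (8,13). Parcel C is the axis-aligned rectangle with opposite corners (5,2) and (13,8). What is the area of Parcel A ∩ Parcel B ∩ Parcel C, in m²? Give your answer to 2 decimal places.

The intersection is the polygon with vertices (8,6), (5,6), (5,8), (8,8).
By the shoelace formula its area is 6.00.

6.00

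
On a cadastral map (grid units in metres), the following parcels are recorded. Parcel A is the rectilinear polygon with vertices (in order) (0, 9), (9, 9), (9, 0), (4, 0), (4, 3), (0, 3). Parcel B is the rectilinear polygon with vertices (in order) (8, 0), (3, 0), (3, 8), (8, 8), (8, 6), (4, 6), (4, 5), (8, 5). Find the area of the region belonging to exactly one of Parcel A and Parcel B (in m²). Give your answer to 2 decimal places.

|Parcel A| = 69, |Parcel B| = 36, |Parcel A∩Parcel B| = 33.
|Parcel A △ Parcel B| = |Parcel A| + |Parcel B| − 2·|Parcel A∩Parcel B| = 69 + 36 − 66 = 39.00.

39.00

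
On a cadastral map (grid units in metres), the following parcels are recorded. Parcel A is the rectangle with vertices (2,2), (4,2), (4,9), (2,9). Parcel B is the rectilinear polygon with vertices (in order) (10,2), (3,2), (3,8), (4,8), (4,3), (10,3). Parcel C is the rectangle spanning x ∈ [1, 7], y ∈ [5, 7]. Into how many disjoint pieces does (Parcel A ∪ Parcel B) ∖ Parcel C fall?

2

(Parcel A ∪ Parcel B) ∖ Parcel C splits into 2 disjoint pieces (area 12, area 4).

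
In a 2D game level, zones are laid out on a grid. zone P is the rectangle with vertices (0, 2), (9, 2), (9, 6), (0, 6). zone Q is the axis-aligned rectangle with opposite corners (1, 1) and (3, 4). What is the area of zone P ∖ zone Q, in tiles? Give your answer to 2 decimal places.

32.00

|zone P∩zone Q|: x∈[1,3], y∈[2,4] → 2·2 = 4.
|zone P| = 36.
|zone P ∖ zone Q| = |zone P| − |zone P∩zone Q| = 36 − 4 = 32.00.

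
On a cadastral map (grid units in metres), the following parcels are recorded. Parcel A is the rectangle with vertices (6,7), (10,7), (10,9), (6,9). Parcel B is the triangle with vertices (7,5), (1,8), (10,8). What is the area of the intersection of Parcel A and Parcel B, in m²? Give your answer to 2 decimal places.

The intersection is the polygon with vertices (6,7), (6,8), (10,8), (9,7).
By the shoelace formula its area is 3.50.

3.50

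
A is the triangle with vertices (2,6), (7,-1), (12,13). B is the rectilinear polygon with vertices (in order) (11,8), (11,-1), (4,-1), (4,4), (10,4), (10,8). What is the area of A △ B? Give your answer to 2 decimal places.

|A| = 52.5, |B| = 39, |A∩B| = 13.2286.
|A △ B| = |A| + |B| − 2·|A∩B| = 52.5 + 39 − 26.4571 = 65.04.

65.04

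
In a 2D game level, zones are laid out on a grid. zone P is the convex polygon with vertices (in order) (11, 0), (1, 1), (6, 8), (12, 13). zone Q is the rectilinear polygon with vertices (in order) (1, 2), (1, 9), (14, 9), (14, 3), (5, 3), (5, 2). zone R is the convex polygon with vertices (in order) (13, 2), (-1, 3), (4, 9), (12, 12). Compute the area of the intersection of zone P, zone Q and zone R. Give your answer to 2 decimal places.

41.98

The intersection is the polygon with vertices (7.2,9), (11.692,9), (11.231,3), (5,3), (5,2.571), (2.262,2.767), (6,8).
By the shoelace formula its area is 41.98.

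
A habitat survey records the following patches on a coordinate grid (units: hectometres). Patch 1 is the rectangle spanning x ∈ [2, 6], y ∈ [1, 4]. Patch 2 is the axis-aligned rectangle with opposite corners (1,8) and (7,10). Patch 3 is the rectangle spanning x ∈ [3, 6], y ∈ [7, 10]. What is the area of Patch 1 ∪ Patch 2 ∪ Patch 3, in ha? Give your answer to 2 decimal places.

27.00

By inclusion–exclusion:
Individual areas: |Patch 1| = 12, |Patch 2| = 12, |Patch 3| = 9.
|Patch 1∩Patch 2| = 0 (no overlap).
|Patch 1∩Patch 3| = 0 (no overlap).
|Patch 2∩Patch 3|: x∈[3,6], y∈[8,10] → 3·2 = 6.
|Patch 1∩Patch 2∩Patch 3| = 0.
|Patch 1 ∪ Patch 2 ∪ Patch 3| = 33 − 6 + 0 = 27.00.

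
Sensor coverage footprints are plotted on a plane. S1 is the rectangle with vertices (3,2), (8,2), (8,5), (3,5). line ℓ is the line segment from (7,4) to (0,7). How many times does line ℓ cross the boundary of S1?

1

The segment meets the boundary at (4.667,5).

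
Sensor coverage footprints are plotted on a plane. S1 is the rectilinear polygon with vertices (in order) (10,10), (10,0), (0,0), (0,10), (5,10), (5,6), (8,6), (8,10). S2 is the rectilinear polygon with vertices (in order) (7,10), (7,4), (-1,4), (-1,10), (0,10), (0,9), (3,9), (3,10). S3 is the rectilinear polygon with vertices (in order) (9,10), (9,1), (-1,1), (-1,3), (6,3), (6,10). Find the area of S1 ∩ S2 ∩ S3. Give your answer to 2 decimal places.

2.00

The intersection is the polygon with vertices (7,6), (7,4), (6,4), (6,6).
By the shoelace formula its area is 2.00.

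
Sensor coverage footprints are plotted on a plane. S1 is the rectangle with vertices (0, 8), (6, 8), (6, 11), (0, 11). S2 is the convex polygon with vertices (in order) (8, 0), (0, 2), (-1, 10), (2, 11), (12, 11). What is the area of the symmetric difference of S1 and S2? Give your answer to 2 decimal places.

|S1| = 18, |S2| = 105.5, |S1∩S2| = 17.3333.
|S1 △ S2| = |S1| + |S2| − 2·|S1∩S2| = 18 + 105.5 − 34.6667 = 88.83.

88.83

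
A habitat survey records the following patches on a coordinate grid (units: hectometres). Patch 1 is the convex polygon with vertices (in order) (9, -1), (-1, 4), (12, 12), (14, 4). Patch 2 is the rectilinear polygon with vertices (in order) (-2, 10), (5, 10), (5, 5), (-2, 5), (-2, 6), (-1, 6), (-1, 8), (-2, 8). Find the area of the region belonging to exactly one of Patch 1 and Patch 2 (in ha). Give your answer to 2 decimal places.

118.72

|Patch 1| = 97.5, |Patch 2| = 33, |Patch 1∩Patch 2| = 5.8894.
|Patch 1 △ Patch 2| = |Patch 1| + |Patch 2| − 2·|Patch 1∩Patch 2| = 97.5 + 33 − 11.7788 = 118.72.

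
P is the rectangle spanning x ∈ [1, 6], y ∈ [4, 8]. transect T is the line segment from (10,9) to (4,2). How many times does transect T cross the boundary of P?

2

The segment meets the boundary at (5.714,4), (6,4.333).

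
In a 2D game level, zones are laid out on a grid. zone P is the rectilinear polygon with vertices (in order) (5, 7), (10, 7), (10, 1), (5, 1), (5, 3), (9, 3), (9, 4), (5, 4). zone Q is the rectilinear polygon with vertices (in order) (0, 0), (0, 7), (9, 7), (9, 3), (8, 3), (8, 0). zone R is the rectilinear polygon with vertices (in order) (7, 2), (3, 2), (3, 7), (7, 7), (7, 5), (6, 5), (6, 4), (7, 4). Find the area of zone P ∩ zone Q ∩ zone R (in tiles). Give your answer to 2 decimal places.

7.00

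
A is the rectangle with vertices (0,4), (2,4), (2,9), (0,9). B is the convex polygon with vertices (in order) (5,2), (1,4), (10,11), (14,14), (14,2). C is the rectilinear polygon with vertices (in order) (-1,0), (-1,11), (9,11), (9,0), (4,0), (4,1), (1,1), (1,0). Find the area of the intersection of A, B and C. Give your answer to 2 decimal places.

0.39

The intersection is the polygon with vertices (1,4), (2,4.778), (2,4).
By the shoelace formula its area is 0.39.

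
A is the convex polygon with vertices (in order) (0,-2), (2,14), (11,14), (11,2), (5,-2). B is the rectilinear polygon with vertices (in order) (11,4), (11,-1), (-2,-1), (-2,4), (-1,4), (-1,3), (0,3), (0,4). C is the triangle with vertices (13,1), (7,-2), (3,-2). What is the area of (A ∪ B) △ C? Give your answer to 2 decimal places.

|A ∪ B| = 165.9375.
|(A ∪ B) ∩ C| = 3.35.
|(A ∪ B) △ C| = 165.9375 + 6 − 6.7 = 165.24.

165.24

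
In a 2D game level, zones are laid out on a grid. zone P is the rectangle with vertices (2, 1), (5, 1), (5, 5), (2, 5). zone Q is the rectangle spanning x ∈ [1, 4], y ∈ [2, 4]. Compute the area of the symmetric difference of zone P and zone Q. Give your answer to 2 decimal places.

|zone P∩zone Q|: x∈[2,4], y∈[2,4] → 2·2 = 4.
|zone P △ zone Q| = |zone P| + |zone Q| − 2·|zone P∩zone Q| = 12 + 6 − 8 = 10.00.

10.00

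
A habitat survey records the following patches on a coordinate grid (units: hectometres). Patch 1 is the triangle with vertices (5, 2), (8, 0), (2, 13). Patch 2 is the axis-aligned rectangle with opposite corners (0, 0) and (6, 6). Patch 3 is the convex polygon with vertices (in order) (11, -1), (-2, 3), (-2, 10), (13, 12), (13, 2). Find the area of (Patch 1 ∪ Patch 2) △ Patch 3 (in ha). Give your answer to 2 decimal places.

125.96

|Patch 1 ∪ Patch 2| = 43.6259.
|(Patch 1 ∪ Patch 2) ∩ Patch 3| = 34.3345.
|(Patch 1 ∪ Patch 2) △ Patch 3| = 43.6259 + 151 − 68.669 = 125.96.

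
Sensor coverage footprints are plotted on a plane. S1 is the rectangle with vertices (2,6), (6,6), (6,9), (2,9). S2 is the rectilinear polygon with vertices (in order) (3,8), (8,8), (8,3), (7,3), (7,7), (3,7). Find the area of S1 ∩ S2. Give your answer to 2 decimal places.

3.00

The intersection is the polygon with vertices (6,7), (3,7), (3,8), (6,8).
By the shoelace formula its area is 3.00.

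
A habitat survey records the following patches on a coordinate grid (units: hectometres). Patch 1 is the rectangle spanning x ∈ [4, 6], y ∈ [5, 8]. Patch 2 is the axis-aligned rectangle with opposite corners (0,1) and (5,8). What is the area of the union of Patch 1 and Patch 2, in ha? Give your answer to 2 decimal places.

38.00

By inclusion–exclusion:
Individual areas: |Patch 1| = 6, |Patch 2| = 35.
|Patch 1∩Patch 2|: x∈[4,5], y∈[5,8] → 1·3 = 3.
|Patch 1 ∪ Patch 2| = 41 − 3 = 38.00.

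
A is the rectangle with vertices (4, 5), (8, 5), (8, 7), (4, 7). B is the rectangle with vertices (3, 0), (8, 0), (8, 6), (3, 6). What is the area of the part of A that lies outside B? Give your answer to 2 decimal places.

4.00

|A∩B|: x∈[4,8], y∈[5,6] → 4·1 = 4.
|A| = 8.
|A ∖ B| = |A| − |A∩B| = 8 − 4 = 4.00.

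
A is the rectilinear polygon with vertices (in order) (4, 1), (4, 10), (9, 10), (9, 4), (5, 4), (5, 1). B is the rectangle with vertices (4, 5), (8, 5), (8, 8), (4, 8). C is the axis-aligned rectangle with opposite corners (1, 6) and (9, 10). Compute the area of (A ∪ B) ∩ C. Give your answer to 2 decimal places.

20.00

The region (A ∪ B) ∩ C is the polygon with vertices (4,8), (4,10), (9,10), (9,6), (4,6).
By the shoelace formula its area is 20.00.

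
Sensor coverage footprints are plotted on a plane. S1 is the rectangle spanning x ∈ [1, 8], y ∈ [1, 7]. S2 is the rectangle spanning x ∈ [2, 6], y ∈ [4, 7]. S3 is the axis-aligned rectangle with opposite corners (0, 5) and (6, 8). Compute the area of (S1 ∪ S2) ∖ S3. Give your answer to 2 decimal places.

|S1 ∪ S2| = 42.
|(S1 ∪ S2) ∩ S3| = 10.
|(S1 ∪ S2) ∖ S3| = 42 − 10 = 32.00.

32.00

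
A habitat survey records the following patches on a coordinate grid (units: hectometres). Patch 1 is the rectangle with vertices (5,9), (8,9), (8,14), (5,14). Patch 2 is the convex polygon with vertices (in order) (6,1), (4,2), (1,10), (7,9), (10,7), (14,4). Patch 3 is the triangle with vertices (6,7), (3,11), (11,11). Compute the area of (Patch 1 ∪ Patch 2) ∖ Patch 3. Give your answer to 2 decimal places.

66.81

|Patch 1 ∪ Patch 2| = 76.6667.
|(Patch 1 ∪ Patch 2) ∩ Patch 3| = 9.8528.
|(Patch 1 ∪ Patch 2) ∖ Patch 3| = 76.6667 − 9.8528 = 66.81.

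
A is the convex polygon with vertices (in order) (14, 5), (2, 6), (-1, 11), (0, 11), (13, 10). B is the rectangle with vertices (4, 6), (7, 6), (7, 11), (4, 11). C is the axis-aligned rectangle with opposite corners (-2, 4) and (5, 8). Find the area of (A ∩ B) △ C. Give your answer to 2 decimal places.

|A ∩ B| = 13.7308.
|(A ∩ B) ∩ C| = 2.
|(A ∩ B) △ C| = 13.7308 + 28 − 4 = 37.73.

37.73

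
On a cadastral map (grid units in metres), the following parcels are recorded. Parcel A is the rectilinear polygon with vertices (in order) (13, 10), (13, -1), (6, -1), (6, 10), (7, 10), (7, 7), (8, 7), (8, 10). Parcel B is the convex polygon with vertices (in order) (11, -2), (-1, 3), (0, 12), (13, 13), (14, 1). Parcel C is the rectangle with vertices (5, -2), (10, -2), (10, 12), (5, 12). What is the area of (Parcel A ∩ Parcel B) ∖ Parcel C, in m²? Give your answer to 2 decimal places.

|Parcel A ∩ Parcel B| = 72.0917.
|(Parcel A ∩ Parcel B) ∩ Parcel C| = 39.5917.
|(Parcel A ∩ Parcel B) ∖ Parcel C| = 72.0917 − 39.5917 = 32.50.

32.50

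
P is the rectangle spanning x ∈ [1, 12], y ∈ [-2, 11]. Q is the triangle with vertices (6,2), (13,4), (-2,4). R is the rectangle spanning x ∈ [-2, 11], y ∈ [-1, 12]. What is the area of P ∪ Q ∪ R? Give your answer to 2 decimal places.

By inclusion–exclusion:
Individual areas: |P| = 143, |Q| = 15, |R| = 169.
|P∩Q| = 13.7321.
|P∩R|: x∈[1,11], y∈[-1,11] → 10·12 = 120.
|Q∩R| = 14.4286.
|P∩Q∩R| = 13.3036.
|P ∪ Q ∪ R| = 327 − 148.1607 + 13.3036 = 192.14.

192.14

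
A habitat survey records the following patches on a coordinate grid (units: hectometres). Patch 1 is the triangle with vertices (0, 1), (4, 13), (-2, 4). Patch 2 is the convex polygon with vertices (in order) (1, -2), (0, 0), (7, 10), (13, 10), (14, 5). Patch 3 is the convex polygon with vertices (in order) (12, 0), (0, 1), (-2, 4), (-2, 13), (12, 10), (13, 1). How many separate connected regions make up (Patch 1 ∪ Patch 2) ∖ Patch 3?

3

(Patch 1 ∪ Patch 2) ∖ Patch 3 splits into 3 disjoint pieces (area 0.225, area 8.4683, area 6.6411).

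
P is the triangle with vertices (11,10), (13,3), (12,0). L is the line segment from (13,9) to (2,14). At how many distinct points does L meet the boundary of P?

2

The segment meets the boundary at (11.01,9.905), (11.03,9.896).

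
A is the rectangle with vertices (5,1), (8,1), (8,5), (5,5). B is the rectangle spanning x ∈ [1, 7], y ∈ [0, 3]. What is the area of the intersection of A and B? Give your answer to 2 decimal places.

|A∩B|: x∈[5,7], y∈[1,3] → 2·2 = 4.

4.00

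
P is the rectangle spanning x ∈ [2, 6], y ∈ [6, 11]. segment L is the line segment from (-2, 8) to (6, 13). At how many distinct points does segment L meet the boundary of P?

The segment meets the boundary at (2.8,11), (2,10.5).

2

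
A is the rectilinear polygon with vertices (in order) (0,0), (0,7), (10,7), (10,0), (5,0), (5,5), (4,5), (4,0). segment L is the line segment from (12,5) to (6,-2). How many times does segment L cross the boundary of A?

The segment meets the boundary at (7.714,0), (10,2.667).

2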